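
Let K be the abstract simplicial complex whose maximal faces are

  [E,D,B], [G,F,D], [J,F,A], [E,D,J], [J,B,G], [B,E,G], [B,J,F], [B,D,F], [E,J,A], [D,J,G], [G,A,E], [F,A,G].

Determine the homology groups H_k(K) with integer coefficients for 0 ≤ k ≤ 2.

We work with the vertex ordering A < B < D < E < F < G < J. The simplices of K, each written with vertices in increasing order, are:

  0-simplices (7): A, B, D, E, F, G, J
  1-simplices (18): AE, AF, AG, AJ, BD, BE, BF, BG, BJ, DE, DF, DG, DJ, EG, EJ, FG, FJ, GJ
  2-simplices (12): AEG, AEJ, AFG, AFJ, BDE, BDF, BEG, BFJ, BGJ, DEJ, DFG, DGJ

giving chain groups C_0 ≅ Z^7, C_1 ≅ Z^18, C_2 ≅ Z^12.

∂_1: C_1 → C_0 sends each edge [p,q] (with p < q) to q − p. For instance
  ∂BE = E − B.
As a 7×18 matrix over Z this has rank 6, with invariant factors (1,1,1,1,1,1).

Boundary ∂_2: C_2 → C_1 maps a triangle to the signed sum of its edges. For instance
  ∂BFJ = FJ − BJ + BF,
  ∂AEG = EG − AG + AE.
This gives a 18×12 integer matrix of rank 12; reducing to Smith normal form yields diagonal entries (1,1,1,1,1,1,1,1,1,1,1,2).

Reading off H_k = ker ∂_k / im ∂_{k+1}:

  H_0: rank C_0 − rank ∂_1 = 7 − 6 = 1, and the invariant factors of ∂_1 are all 1, so H_0 ≅ Z.
  H_1: rank ker ∂_1 − rank ∂_2 = (18 − 6) − 12 = 0, and ∂_2 has invariant factor 2 > 1, so H_1 ≅ Z/2.
  H_2: rank ker ∂_2 − rank ∂_3 = (12 − 12) − 0 = 0, and there is no ∂_3, so H_2 ≅ 0.

H_0 = Z,  H_1 = Z/2,  H_2 = 0.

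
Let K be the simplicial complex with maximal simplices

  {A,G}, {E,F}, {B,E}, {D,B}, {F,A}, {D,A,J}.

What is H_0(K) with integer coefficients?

Fix the vertex order A < B < D < E < F < G < J and write every simplex with vertices in increasing order. Then dim K = 2 and the simplices of K are:

  0-simplices (7): A, B, D, E, F, G, J
  1-simplices (8): AD, AF, AG, AJ, BD, BE, DJ, EF
  2-simplices (1): ADJ

Hence C_0 ≅ Z^7, C_1 ≅ Z^8, C_2 ≅ Z^1.

Boundary ∂_1: C_1 → C_0 is given by ∂[p,q] = [q] − [p].
This gives a 7×8 integer matrix of rank 6; reducing to Smith normal form yields diagonal entries (1,1,1,1,1,1).

Boundary ∂_2: C_2 → C_1 sends each 2-simplex [p,q,r] to [q,r] − [p,r] + [p,q]. For instance
  ∂ADJ = DJ − AJ + AD.
The resulting 8×1 matrix has rank 1, and its Smith normal form has invariant factors (1).

Now H_k = ker ∂_k / im ∂_{k+1}, so:

  H_0: rank C_0 − rank ∂_1 = 7 − 6 = 1, and the invariant factors of ∂_1 are all 1, so H_0 ≅ Z.

H_0 ≅ Z.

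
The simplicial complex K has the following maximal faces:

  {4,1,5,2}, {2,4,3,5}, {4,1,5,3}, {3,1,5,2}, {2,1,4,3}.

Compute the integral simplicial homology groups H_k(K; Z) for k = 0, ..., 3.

H_0 ≅ Z,  H_1 = 0,  H_2 = 0,  H_3 ≅ Z.

Take the total order 1 < 2 < 3 < 4 < 5 on the vertex set. Then K (dimension 3) consists of the simplices:

  0-simplices (5): [1], [2], [3], [4], [5]
  1-simplices (10): [1,2], [1,3], [1,4], [1,5], [2,3], [2,4], [2,5], [3,4], [3,5], [4,5]
  2-simplices (10): [1,2,3], [1,2,4], [1,2,5], [1,3,4], [1,3,5], [1,4,5], [2,3,4], [2,3,5], [2,4,5], [3,4,5]
  3-simplices (5): [1,2,3,4], [1,2,3,5], [1,2,4,5], [1,3,4,5], [2,3,4,5]

Hence C_0 ≅ Z^5, C_1 ≅ Z^10, C_2 ≅ Z^10, C_3 ≅ Z^5.

The boundary map ∂_1: C_1 → C_0 maps an edge to its endpoints' difference, ∂[p,q] = q − p.
The resulting 5×10 matrix has rank 4, and its Smith normal form has invariant factors (1,1,1,1).

∂_2: C_2 → C_1 sends each 2-simplex [p,q,r] to [q,r] − [p,r] + [p,q]. For instance
  ∂[1,2,3] = [2,3] − [1,3] + [1,2],
  ∂[1,3,4] = [3,4] − [1,4] + [1,3].
The 10×10 boundary matrix has rank 6 and Smith normal form diag(1,1,1,1,1,1).

Boundary ∂_3: C_3 → C_2 sends each 3-simplex σ to the alternating sum Σ_i (−1)^i (σ with its i-th vertex removed). For instance
  ∂[1,3,4,5] = [3,4,5] − [1,4,5] + [1,3,5] − [1,3,4],
  ∂[1,2,3,5] = [2,3,5] − [1,3,5] + [1,2,5] − [1,2,3].
The resulting 10×5 matrix has rank 4, and its Smith normal form has invariant factors (1,1,1,1).

Now H_k = ker ∂_k / im ∂_{k+1}, so:

  H_0: rank C_0 − rank ∂_1 = 5 − 4 = 1, and the invariant factors of ∂_1 are all 1, so H_0 ≅ Z.
  H_1: rank ker ∂_1 − rank ∂_2 = (10 − 4) − 6 = 0, and the invariant factors of ∂_2 are all 1, so H_1 ≅ 0.
  H_2: rank ker ∂_2 − rank ∂_3 = (10 − 6) − 4 = 0, and the invariant factors of ∂_3 are all 1, so H_2 ≅ 0.
  H_3: rank ker ∂_3 − rank ∂_4 = (5 − 4) − 0 = 1, and there is no ∂_4, so H_3 ≅ Z.

As a check, the Euler characteristic is 5 − 10 + 10 − 5 = 0, which agrees with 1 − 0 + 0 − 1 = 0.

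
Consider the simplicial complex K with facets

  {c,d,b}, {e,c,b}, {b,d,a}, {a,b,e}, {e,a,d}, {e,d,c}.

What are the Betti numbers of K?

b_0 = 1, b_1 = 0, b_2 = 1.

Take the total order a < b < c < d < e on the vertex set. Then K (dimension 2) consists of the simplices:

  0-simplices (5): a, b, c, d, e
  1-simplices (9): ab, ad, ae, bc, bd, be, cd, ce, de
  2-simplices (6): abd, abe, ade, bcd, bce, cde

Hence C_0 ≅ Z^5, C_1 ≅ Z^9, C_2 ≅ Z^6.

Boundary ∂_1: C_1 → C_0 sends each edge [p,q] (with p < q) to q − p.
This gives a 5×9 integer matrix of rank 4; reducing to Smith normal form yields diagonal entries (1,1,1,1).

∂_2: C_2 → C_1 acts by ∂[p,q,r] = [q,r] − [p,r] + [p,q]. For instance
  ∂abd = bd − ad + ab,
  ∂abe = be − ae + ab.
The resulting 9×6 matrix has rank 5, and its Smith normal form has invariant factors (1,1,1,1,1).

From H_k ≅ ker(∂_k) / im(∂_{k+1}) we obtain:

  H_0: rank C_0 − rank ∂_1 = 5 − 4 = 1, and the invariant factors of ∂_1 are all 1, so H_0 = Z.
  H_1: rank ker ∂_1 − rank ∂_2 = (9 − 4) − 5 = 0, and the invariant factors of ∂_2 are all 1, so H_1 = 0.
  H_2: rank ker ∂_2 − rank ∂_3 = (6 − 5) − 0 = 1, and there is no ∂_3, so H_2 = Z.

As a check, the Euler characteristic is 5 − 9 + 6 = 2, which agrees with 1 − 0 + 1 = 2.

Hence the Betti numbers are b_0 = 1, b_1 = 0, b_2 = 1.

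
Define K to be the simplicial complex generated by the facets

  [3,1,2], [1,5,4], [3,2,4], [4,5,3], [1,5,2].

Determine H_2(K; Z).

H_2 ≅ 0.

K has 5 vertices, 10 edges, 5 triangles.
rank ∂_2 = 5, rank ∂_3 = 0 ⇒ b_2 = 5 − 5 − 0 = 0. So H_2 ≅ 0.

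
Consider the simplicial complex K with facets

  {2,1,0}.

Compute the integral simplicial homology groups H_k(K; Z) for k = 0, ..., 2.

Order the vertices as 0 < 1 < 2. Listing each simplex with vertices in this order, K has dimension 2 with simplices:

  0-simplices (3): [0], [1], [2]
  1-simplices (3): [0,1], [0,2], [1,2]
  2-simplices (1): [0,1,2]

so the chain groups are C_0 ≅ Z^3, C_1 ≅ Z^3, C_2 ≅ Z^1.

∂_1: C_1 → C_0 maps an edge to its endpoints' difference, ∂[p,q] = q − p.
The 3×3 boundary matrix has rank 2 and Smith normal form diag(1,1).

The boundary map ∂_2: C_2 → C_1 sends each 2-simplex [p,q,r] to [q,r] − [p,r] + [p,q]. For instance
  ∂[0,1,2] = [1,2] − [0,2] + [0,1].
The 3×1 boundary matrix has rank 1 and Smith normal form diag(1).

Computing H_k = (kernel of ∂_k) / (image of ∂_{k+1}):

  H_0: rank C_0 − rank ∂_1 = 3 − 2 = 1, and the invariant factors of ∂_1 are all 1, so H_0 ≅ Z.
  H_1: rank ker ∂_1 − rank ∂_2 = (3 − 2) − 1 = 0, and the invariant factors of ∂_2 are all 1, so H_1 ≅ 0.
  H_2: rank ker ∂_2 − rank ∂_3 = (1 − 1) − 0 = 0, and there is no ∂_3, so H_2 ≅ 0.

H_0 ≅ Z,  H_1 = 0,  H_2 = 0.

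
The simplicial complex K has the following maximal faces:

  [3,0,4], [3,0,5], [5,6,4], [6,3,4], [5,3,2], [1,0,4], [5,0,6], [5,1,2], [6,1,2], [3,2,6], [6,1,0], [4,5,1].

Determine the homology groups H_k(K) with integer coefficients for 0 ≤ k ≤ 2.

H_0 = Z,  H_1 = Z/2Z,  H_2 = 0.

K has 7 vertices, 18 edges, 12 triangles.
rank ∂_0 = 0, rank ∂_1 = 6 ⇒ b_0 = 7 − 0 − 6 = 1; all invariant factors of ∂_1 are 1 so no torsion. So H_0 ≅ Z.
rank ∂_1 = 6, rank ∂_2 = 12 ⇒ b_1 = 18 − 6 − 12 = 0; ∂_2 has invariant factor(s) [2] giving torsion. So H_1 ≅ Z/2Z.
rank ∂_2 = 12, rank ∂_3 = 0 ⇒ b_2 = 12 − 12 − 0 = 0. So H_2 ≅ 0.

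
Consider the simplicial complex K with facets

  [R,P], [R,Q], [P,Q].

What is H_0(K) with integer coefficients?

K has 3 vertices, 3 edges.
rank ∂_0 = 0, rank ∂_1 = 2 ⇒ b_0 = 3 − 0 − 2 = 1; all invariant factors of ∂_1 are 1 so no torsion. So H_0 ≅ Z.

H_0 ≅ Z.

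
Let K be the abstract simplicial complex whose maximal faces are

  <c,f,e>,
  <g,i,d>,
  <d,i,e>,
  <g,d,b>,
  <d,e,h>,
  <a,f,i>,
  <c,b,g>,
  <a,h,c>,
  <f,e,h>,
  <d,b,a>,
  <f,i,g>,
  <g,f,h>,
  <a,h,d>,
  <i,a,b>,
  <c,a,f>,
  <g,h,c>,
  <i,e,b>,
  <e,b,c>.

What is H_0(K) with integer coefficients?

K has 9 vertices, 27 edges, 18 triangles.
rank ∂_0 = 0, rank ∂_1 = 8 ⇒ b_0 = 9 − 0 − 8 = 1; all invariant factors of ∂_1 are 1 so no torsion. So H_0 ≅ Z.

H_0 = Z.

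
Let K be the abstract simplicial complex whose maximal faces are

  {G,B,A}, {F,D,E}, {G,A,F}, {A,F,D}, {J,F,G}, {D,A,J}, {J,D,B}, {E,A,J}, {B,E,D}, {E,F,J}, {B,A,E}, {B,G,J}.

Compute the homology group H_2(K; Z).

K has 7 vertices, 18 edges, 12 triangles.
rank ∂_2 = 12, rank ∂_3 = 0 ⇒ b_2 = 12 − 12 − 0 = 0. So H_2 = 0.

H_2 = 0.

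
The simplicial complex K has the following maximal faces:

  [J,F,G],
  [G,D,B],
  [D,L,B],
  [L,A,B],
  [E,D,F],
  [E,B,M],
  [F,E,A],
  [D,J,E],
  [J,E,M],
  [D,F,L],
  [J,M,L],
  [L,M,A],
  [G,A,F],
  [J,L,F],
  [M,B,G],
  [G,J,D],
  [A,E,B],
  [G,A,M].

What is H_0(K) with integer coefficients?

H_0 = Z.

K has 9 vertices, 27 edges, 18 triangles.
rank ∂_0 = 0, rank ∂_1 = 8 ⇒ b_0 = 9 − 0 − 8 = 1; all invariant factors of ∂_1 are 1 so no torsion. So H_0 ≅ Z.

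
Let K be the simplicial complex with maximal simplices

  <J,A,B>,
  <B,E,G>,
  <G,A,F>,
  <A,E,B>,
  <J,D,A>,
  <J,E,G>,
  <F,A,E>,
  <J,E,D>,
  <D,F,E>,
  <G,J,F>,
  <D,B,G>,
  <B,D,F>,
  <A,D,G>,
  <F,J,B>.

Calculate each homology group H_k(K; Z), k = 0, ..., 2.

H_0 = Z,  H_1 = Z^2,  H_2 = Z.

Order the vertices as A < B < D < E < F < G < J. Listing each simplex with vertices in this order, K has dimension 2 with simplices:

  0-simplices (7): A, B, D, E, F, G, J
  1-simplices (21): AB, AD, AE, AF, AG, AJ, BD, BE, BF, BG, BJ, DE, DF, DG, DJ, EF, EG, EJ, FG, FJ, GJ
  2-simplices (14): ABE, ABJ, ADG, ADJ, AEF, AFG, BDF, BDG, BEG, BFJ, DEF, DEJ, EGJ, FGJ

giving chain groups C_0 ≅ Z^7, C_1 ≅ Z^21, C_2 ≅ Z^14.

The boundary map ∂_1: C_1 → C_0 maps an edge to its endpoints' difference, ∂[p,q] = q − p.
As a 7×21 matrix over Z this has rank 6, with invariant factors (1,1,1,1,1,1).

Boundary ∂_2: C_2 → C_1 sends each 2-simplex [p,q,r] to [q,r] − [p,r] + [p,q]. For instance
  ∂AEF = EF − AF + AE,
  ∂ADG = DG − AG + AD.
The 21×14 boundary matrix has rank 13 and Smith normal form diag(1,1,1,1,1,1,1,1,1,1,1,1,1).

Now H_k = ker ∂_k / im ∂_{k+1}, so:

  H_0: rank C_0 − rank ∂_1 = 7 − 6 = 1, and the invariant factors of ∂_1 are all 1, so H_0 ≅ Z.
  H_1: rank ker ∂_1 − rank ∂_2 = (21 − 6) − 13 = 2, and the invariant factors of ∂_2 are all 1, so H_1 ≅ Z^2.
  H_2: rank ker ∂_2 − rank ∂_3 = (14 − 13) − 0 = 1, and there is no ∂_3, so H_2 ≅ Z.

(K is a triangulation of the torus T^2.)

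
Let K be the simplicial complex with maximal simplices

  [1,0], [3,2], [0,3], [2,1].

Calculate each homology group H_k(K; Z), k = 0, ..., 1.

H_0 = Z,  H_1 = Z.

Fix the vertex order 0 < 1 < 2 < 3 and write every simplex with vertices in increasing order. Then dim K = 1 and the simplices of K are:

  0-simplices (4): [0], [1], [2], [3]
  1-simplices (4): [0,1], [0,3], [1,2], [2,3]

Hence C_0 ≅ Z^4, C_1 ≅ Z^4.

The boundary map ∂_1: C_1 → C_0 maps an edge to its endpoints' difference, ∂[p,q] = q − p. For instance
  ∂[2,3] = [3] − [2].
The resulting 4×4 matrix has rank 3, and its Smith normal form has invariant factors (1,1,1).

Reading off H_k = ker ∂_k / im ∂_{k+1}:

  H_0: rank C_0 − rank ∂_1 = 4 − 3 = 1, and the invariant factors of ∂_1 are all 1, so H_0 = Z.
  H_1: rank ker ∂_1 − rank ∂_2 = (4 − 3) − 0 = 1, and there is no ∂_2, so H_1 = Z.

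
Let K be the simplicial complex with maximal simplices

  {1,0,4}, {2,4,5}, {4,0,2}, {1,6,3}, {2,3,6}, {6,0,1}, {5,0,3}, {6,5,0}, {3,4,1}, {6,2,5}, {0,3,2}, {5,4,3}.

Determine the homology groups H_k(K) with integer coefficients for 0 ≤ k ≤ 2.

H_0 ≅ Z,  H_1 ≅ Z/2,  H_2 = 0.

Fix the vertex order 0 < 1 < 2 < 3 < 4 < 5 < 6 and write every simplex with vertices in increasing order. Then dim K = 2 and the simplices of K are:

  0-simplices (7): [0], [1], [2], [3], [4], [5], [6]
  1-simplices (18): [0,1], [0,2], [0,3], [0,4], [0,5], [0,6], [1,3], [1,4], [1,6], [2,3], [2,4], [2,5], [2,6], [3,4], [3,5], [3,6], [4,5], [5,6]
  2-simplices (12): [0,1,4], [0,1,6], [0,2,3], [0,2,4], [0,3,5], [0,5,6], [1,3,4], [1,3,6], [2,3,6], [2,4,5], [2,5,6], [3,4,5]

giving chain groups C_0 ≅ Z^7, C_1 ≅ Z^18, C_2 ≅ Z^12.

Boundary ∂_1: C_1 → C_0 maps an edge to its endpoints' difference, ∂[p,q] = q − p.
The resulting 7×18 matrix has rank 6, and its Smith normal form has invariant factors (1,1,1,1,1,1).

∂_2: C_2 → C_1 acts by ∂[p,q,r] = [q,r] − [p,r] + [p,q]. For instance
  ∂[2,5,6] = [5,6] − [2,6] + [2,5],
  ∂[0,1,6] = [1,6] − [0,6] + [0,1].
The resulting 18×12 matrix has rank 12, and its Smith normal form has invariant factors (1,1,1,1,1,1,1,1,1,1,1,2).

From H_k ≅ ker(∂_k) / im(∂_{k+1}) we obtain:

  H_0: rank C_0 − rank ∂_1 = 7 − 6 = 1, and the invariant factors of ∂_1 are all 1, so H_0 = Z.
  H_1: rank ker ∂_1 − rank ∂_2 = (18 − 6) − 12 = 0, and ∂_2 has invariant factor 2 > 1, so H_1 = Z/2.
  H_2: rank ker ∂_2 − rank ∂_3 = (12 − 12) − 0 = 0, and there is no ∂_3, so H_2 = 0.

As a check, the Euler characteristic is 7 − 18 + 12 = 1, which agrees with 1 − 0 + 0 = 1.
(K is a triangulation of the real projective plane RP^2.)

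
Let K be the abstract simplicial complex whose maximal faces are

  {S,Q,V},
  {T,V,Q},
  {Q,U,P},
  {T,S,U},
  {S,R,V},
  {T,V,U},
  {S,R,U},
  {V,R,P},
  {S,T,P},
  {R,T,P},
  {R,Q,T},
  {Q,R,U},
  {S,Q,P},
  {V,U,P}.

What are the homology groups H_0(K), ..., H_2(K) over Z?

H_0 = Z,  H_1 = Z^2,  H_2 = Z.

Take the total order P < Q < R < S < T < U < V on the vertex set. Then K (dimension 2) consists of the simplices:

  0-simplices (7): P, Q, R, S, T, U, V
  1-simplices (21): PQ, PR, PS, PT, PU, PV, QR, QS, QT, QU, QV, RS, RT, RU, RV, ST, SU, SV, TU, TV, UV
  2-simplices (14): PQS, PQU, PRT, PRV, PST, PUV, QRT, QRU, QSV, QTV, RSU, RSV, STU, TUV

Hence C_0 ≅ Z^7, C_1 ≅ Z^21, C_2 ≅ Z^14.

∂_1: C_1 → C_0 sends each edge [p,q] (with p < q) to q − p.
The resulting 7×21 matrix has rank 6, and its Smith normal form has invariant factors (1,1,1,1,1,1).

The boundary map ∂_2: C_2 → C_1 maps a triangle to the signed sum of its edges. For instance
  ∂PUV = UV − PV + PU,
  ∂QTV = TV − QV + QT.
The 21×14 boundary matrix has rank 13 and Smith normal form diag(1,1,1,1,1,1,1,1,1,1,1,1,1).

Reading off H_k = ker ∂_k / im ∂_{k+1}:

  H_0: rank C_0 − rank ∂_1 = 7 − 6 = 1, and the invariant factors of ∂_1 are all 1, so H_0 = Z.
  H_1: rank ker ∂_1 − rank ∂_2 = (21 − 6) − 13 = 2, and the invariant factors of ∂_2 are all 1, so H_1 = Z^2.
  H_2: rank ker ∂_2 − rank ∂_3 = (14 − 13) − 0 = 1, and there is no ∂_3, so H_2 = Z.

As a check, the Euler characteristic is 7 − 21 + 14 = 0, which agrees with 1 − 2 + 1 = 0.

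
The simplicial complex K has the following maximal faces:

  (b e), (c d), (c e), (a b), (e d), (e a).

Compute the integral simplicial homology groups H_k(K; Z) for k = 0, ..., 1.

Take the total order a < b < c < d < e on the vertex set. Then K (dimension 1) consists of the simplices:

  0-simplices (5): a, b, c, d, e
  1-simplices (6): ab, ae, be, cd, ce, de

so the chain groups are C_0 ≅ Z^5, C_1 ≅ Z^6.

The boundary map ∂_1: C_1 → C_0 is given by ∂[p,q] = [q] − [p]. For instance
  ∂ab = b − a.
The 5×6 boundary matrix has rank 4 and Smith normal form diag(1,1,1,1).

Now H_k = ker ∂_k / im ∂_{k+1}, so:

  H_0: rank C_0 − rank ∂_1 = 5 − 4 = 1, and the invariant factors of ∂_1 are all 1, so H_0 ≅ Z.
  H_1: rank ker ∂_1 − rank ∂_2 = (6 − 4) − 0 = 2, and there is no ∂_2, so H_1 ≅ Z^2.

As a check, the Euler characteristic is 5 − 6 = -1, which agrees with 1 − 2 = -1.

H_0 = Z,  H_1 = Z^2.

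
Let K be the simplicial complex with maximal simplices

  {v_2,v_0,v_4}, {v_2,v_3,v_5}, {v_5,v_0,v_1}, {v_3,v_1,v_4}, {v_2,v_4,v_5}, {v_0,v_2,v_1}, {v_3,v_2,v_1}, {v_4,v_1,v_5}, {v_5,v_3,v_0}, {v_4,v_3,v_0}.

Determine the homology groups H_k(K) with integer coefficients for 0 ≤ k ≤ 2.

H_0 = Z,  H_1 = Z/2Z,  H_2 = 0.

Fix the vertex order v_0 < v_1 < v_2 < v_3 < v_4 < v_5 and write every simplex with vertices in increasing order. Then dim K = 2 and the simplices of K are:

  0-simplices (6): [v_0], [v_1], [v_2], [v_3], [v_4], [v_5]
  1-simplices (15): (15 of them)
  2-simplices (10): [v_0,v_1,v_2], [v_0,v_1,v_5], [v_0,v_2,v_4], [v_0,v_3,v_4], [v_0,v_3,v_5], [v_1,v_2,v_3], [v_1,v_3,v_4], [v_1,v_4,v_5], [v_2,v_3,v_5], [v_2,v_4,v_5]

giving chain groups C_0 ≅ Z^6, C_1 ≅ Z^15, C_2 ≅ Z^10.

Boundary ∂_1: C_1 → C_0 maps an edge to its endpoints' difference, ∂[p,q] = q − p.
As a 6×15 matrix over Z this has rank 5, with invariant factors (1,1,1,1,1).

The boundary map ∂_2: C_2 → C_1 sends each 2-simplex [p,q,r] to [q,r] − [p,r] + [p,q]. For instance
  ∂[v_0,v_1,v_5] = [v_1,v_5] − [v_0,v_5] + [v_0,v_1],
  ∂[v_1,v_2,v_3] = [v_2,v_3] − [v_1,v_3] + [v_1,v_2].
The resulting 15×10 matrix has rank 10, and its Smith normal form has invariant factors (1,1,1,1,1,1,1,1,1,2).

From H_k ≅ ker(∂_k) / im(∂_{k+1}) we obtain:

  H_0: rank C_0 − rank ∂_1 = 6 − 5 = 1, and the invariant factors of ∂_1 are all 1, so H_0 ≅ Z.
  H_1: rank ker ∂_1 − rank ∂_2 = (15 − 5) − 10 = 0, and ∂_2 has invariant factor 2 > 1, so H_1 ≅ Z/2Z.
  H_2: rank ker ∂_2 − rank ∂_3 = (10 − 10) − 0 = 0, and there is no ∂_3, so H_2 ≅ 0.

(K is a triangulation of the real projective plane RP^2.)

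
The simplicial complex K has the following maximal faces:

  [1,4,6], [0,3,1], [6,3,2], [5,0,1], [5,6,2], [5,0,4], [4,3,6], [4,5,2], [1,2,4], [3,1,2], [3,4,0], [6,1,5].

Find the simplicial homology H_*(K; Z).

H_0 ≅ Z,  H_1 ≅ Z_2,  H_2 = 0.

K has 7 vertices, 18 edges, 12 triangles.
rank ∂_0 = 0, rank ∂_1 = 6 ⇒ b_0 = 7 − 0 − 6 = 1; all invariant factors of ∂_1 are 1 so no torsion. So H_0 ≅ Z.
rank ∂_1 = 6, rank ∂_2 = 12 ⇒ b_1 = 18 − 6 − 12 = 0; ∂_2 has invariant factor(s) [2] giving torsion. So H_1 ≅ Z_2.
rank ∂_2 = 12, rank ∂_3 = 0 ⇒ b_2 = 12 − 12 − 0 = 0. So H_2 ≅ 0.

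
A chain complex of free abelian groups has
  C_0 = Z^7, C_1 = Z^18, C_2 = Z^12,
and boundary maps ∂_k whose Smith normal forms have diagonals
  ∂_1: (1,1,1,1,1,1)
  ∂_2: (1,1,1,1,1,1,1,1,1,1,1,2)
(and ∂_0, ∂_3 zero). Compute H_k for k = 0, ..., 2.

H_0: b_0 = 7 − 0 − 6 = 1; torsion from ∂_1 factors > 1: none. So H_0 ≅ Z.
H_1: b_1 = 18 − 6 − 12 = 0; torsion from ∂_2 factors > 1: [2]. So H_1 ≅ Z/2.
H_2: b_2 = 12 − 12 − 0 = 0; torsion from ∂_3 factors > 1: none. So H_2 ≅ 0.

H_0 ≅ Z,  H_1 ≅ Z/2,  H_2 = 0.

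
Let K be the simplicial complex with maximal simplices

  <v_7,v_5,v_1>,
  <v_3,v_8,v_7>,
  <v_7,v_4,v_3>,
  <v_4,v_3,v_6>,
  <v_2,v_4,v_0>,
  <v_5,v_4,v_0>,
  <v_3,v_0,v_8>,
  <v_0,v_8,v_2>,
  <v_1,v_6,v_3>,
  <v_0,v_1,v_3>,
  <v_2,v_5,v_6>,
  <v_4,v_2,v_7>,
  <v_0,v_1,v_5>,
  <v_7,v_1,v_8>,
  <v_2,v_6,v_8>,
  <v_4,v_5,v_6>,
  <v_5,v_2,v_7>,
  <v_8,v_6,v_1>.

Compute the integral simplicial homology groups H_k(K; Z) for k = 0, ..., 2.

Fix the vertex order v_0 < v_1 < v_2 < v_3 < v_4 < v_5 < v_6 < v_7 < v_8 and write every simplex with vertices in increasing order. Then dim K = 2 and the simplices of K are:

  0-simplices (9): [v_0], [v_1], [v_2], [v_3], [v_4], [v_5], [v_6], [v_7], [v_8]
  1-simplices (27): (27 of them)
  2-simplices (18): (18 of them)

Hence C_0 ≅ Z^9, C_1 ≅ Z^27, C_2 ≅ Z^18.

The boundary map ∂_1: C_1 → C_0 is given by ∂[p,q] = [q] − [p].
As a 9×27 matrix over Z this has rank 8, with invariant factors (1,1,1,1,1,1,1,1).

∂_2: C_2 → C_1 acts by ∂[p,q,r] = [q,r] − [p,r] + [p,q]. For instance
  ∂[v_1,v_6,v_8] = [v_6,v_8] − [v_1,v_8] + [v_1,v_6],
  ∂[v_1,v_7,v_8] = [v_7,v_8] − [v_1,v_8] + [v_1,v_7].
The 27×18 boundary matrix has rank 18 and Smith normal form diag(1,1,1,1,1,1,1,1,1,1,1,1,1,1,1,1,1,2).

Reading off H_k = ker ∂_k / im ∂_{k+1}:

  H_0: rank C_0 − rank ∂_1 = 9 − 8 = 1, and the invariant factors of ∂_1 are all 1, so H_0 ≅ Z.
  H_1: rank ker ∂_1 − rank ∂_2 = (27 − 8) − 18 = 1, and ∂_2 has invariant factor 2 > 1, so H_1 ≅ Z ⊕ Z/2.
  H_2: rank ker ∂_2 − rank ∂_3 = (18 − 18) − 0 = 0, and there is no ∂_3, so H_2 ≅ 0.

H_0 = Z,  H_1 = Z ⊕ Z/2,  H_2 = 0.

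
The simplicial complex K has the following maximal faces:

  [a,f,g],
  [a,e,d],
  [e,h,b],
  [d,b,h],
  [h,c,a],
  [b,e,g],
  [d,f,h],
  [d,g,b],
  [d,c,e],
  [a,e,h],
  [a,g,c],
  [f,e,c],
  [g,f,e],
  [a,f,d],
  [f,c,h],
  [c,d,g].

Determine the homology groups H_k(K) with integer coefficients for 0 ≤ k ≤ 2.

Order the vertices as a < b < c < d < e < f < g < h. Listing each simplex with vertices in this order, K has dimension 2 with simplices:

  0-simplices (8): a, b, c, d, e, f, g, h
  1-simplices (24): ac, ad, ae, af, ag, ah, bd, be, bg, bh, cd, ce, cf, cg, ch, de, df, dg, dh, ef, eg, eh, fg, fh
  2-simplices (16): acg, ach, ade, adf, aeh, afg, bdg, bdh, beg, beh, cde, cdg, cef, cfh, dfh, efg

so the chain groups are C_0 ≅ Z^8, C_1 ≅ Z^24, C_2 ≅ Z^16.

∂_1: C_1 → C_0 is given by ∂[p,q] = [q] − [p].
As a 8×24 matrix over Z this has rank 7, with invariant factors (1,1,1,1,1,1,1).

The boundary map ∂_2: C_2 → C_1 acts by ∂[p,q,r] = [q,r] − [p,r] + [p,q]. For instance
  ∂cde = de − ce + cd,
  ∂cfh = fh − ch + cf.
This gives a 24×16 integer matrix of rank 15; reducing to Smith normal form yields diagonal entries (1,1,1,1,1,1,1,1,1,1,1,1,1,1,1).

From H_k ≅ ker(∂_k) / im(∂_{k+1}) we obtain:

  H_0: rank C_0 − rank ∂_1 = 8 − 7 = 1, and the invariant factors of ∂_1 are all 1, so H_0 ≅ Z.
  H_1: rank ker ∂_1 − rank ∂_2 = (24 − 7) − 15 = 2, and the invariant factors of ∂_2 are all 1, so H_1 ≅ Z^2.
  H_2: rank ker ∂_2 − rank ∂_3 = (16 − 15) − 0 = 1, and there is no ∂_3, so H_2 ≅ Z.

As a check, the Euler characteristic is 8 − 24 + 16 = 0, which agrees with 1 − 2 + 1 = 0.

H_0 ≅ Z,  H_1 ≅ Z^2,  H_2 ≅ Z.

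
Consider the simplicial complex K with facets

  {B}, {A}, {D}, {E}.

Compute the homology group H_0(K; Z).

H_0 ≅ Z^4.

K has 4 vertices.
rank ∂_0 = 0, rank ∂_1 = 0 ⇒ b_0 = 4 − 0 − 0 = 4. So H_0 = Z^4.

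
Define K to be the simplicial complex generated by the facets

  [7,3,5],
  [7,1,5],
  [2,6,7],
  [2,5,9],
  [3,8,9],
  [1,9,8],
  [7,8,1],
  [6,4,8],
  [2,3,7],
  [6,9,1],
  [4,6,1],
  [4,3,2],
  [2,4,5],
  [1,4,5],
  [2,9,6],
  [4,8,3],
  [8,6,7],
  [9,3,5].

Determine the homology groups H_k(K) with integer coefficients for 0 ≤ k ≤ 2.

H_0 = Z,  H_1 = Z ⊕ Z/2,  H_2 = 0.

We work with the vertex ordering 1 < 2 < 3 < 4 < 5 < 6 < 7 < 8 < 9. The simplices of K, each written with vertices in increasing order, are:

  0-simplices (9): [1], [2], [3], [4], [5], [6], [7], [8], [9]
  1-simplices (27): (27 of them)
  2-simplices (18): [1,4,5], [1,4,6], [1,5,7], [1,6,9], [1,7,8], [1,8,9], [2,3,4], [2,3,7], [2,4,5], [2,5,9], [2,6,7], [2,6,9], [3,4,8], [3,5,7], [3,5,9], [3,8,9], [4,6,8], [6,7,8]

so the chain groups are C_0 ≅ Z^9, C_1 ≅ Z^27, C_2 ≅ Z^18.

Boundary ∂_1: C_1 → C_0 sends each edge [p,q] (with p < q) to q − p. For instance
  ∂[1,8] = [8] − [1].
The 9×27 boundary matrix has rank 8 and Smith normal form diag(1,1,1,1,1,1,1,1).

Boundary ∂_2: C_2 → C_1 acts by ∂[p,q,r] = [q,r] − [p,r] + [p,q]. For instance
  ∂[1,4,6] = [4,6] − [1,6] + [1,4],
  ∂[1,5,7] = [5,7] − [1,7] + [1,5].
This gives a 27×18 integer matrix of rank 18; reducing to Smith normal form yields diagonal entries (1,1,1,1,1,1,1,1,1,1,1,1,1,1,1,1,1,2).

From H_k ≅ ker(∂_k) / im(∂_{k+1}) we obtain:

  H_0: rank C_0 − rank ∂_1 = 9 − 8 = 1, and the invariant factors of ∂_1 are all 1, so H_0 ≅ Z.
  H_1: rank ker ∂_1 − rank ∂_2 = (27 − 8) − 18 = 1, and ∂_2 has invariant factor 2 > 1, so H_1 ≅ Z ⊕ Z/2.
  H_2: rank ker ∂_2 − rank ∂_3 = (18 − 18) − 0 = 0, and there is no ∂_3, so H_2 ≅ 0.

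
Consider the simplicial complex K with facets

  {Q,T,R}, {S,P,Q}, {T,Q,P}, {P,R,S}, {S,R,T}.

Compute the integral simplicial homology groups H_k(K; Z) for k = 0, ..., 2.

H_0 = Z,  H_1 = Z,  H_2 = 0.

Order the vertices as P < Q < R < S < T. Listing each simplex with vertices in this order, K has dimension 2 with simplices:

  0-simplices (5): P, Q, R, S, T
  1-simplices (10): PQ, PR, PS, PT, QR, QS, QT, RS, RT, ST
  2-simplices (5): PQS, PQT, PRS, QRT, RST

so the chain groups are C_0 ≅ Z^5, C_1 ≅ Z^10, C_2 ≅ Z^5.

The boundary map ∂_1: C_1 → C_0 is given by ∂[p,q] = [q] − [p].
The 5×10 boundary matrix has rank 4 and Smith normal form diag(1,1,1,1).

The boundary map ∂_2: C_2 → C_1 sends each 2-simplex [p,q,r] to [q,r] − [p,r] + [p,q]. For instance
  ∂PQT = QT − PT + PQ,
  ∂PRS = RS − PS + PR.
The 10×5 boundary matrix has rank 5 and Smith normal form diag(1,1,1,1,1).

From H_k ≅ ker(∂_k) / im(∂_{k+1}) we obtain:

  H_0: rank C_0 − rank ∂_1 = 5 − 4 = 1, and the invariant factors of ∂_1 are all 1, so H_0 ≅ Z.
  H_1: rank ker ∂_1 − rank ∂_2 = (10 − 4) − 5 = 1, and the invariant factors of ∂_2 are all 1, so H_1 ≅ Z.
  H_2: rank ker ∂_2 − rank ∂_3 = (5 − 5) − 0 = 0, and there is no ∂_3, so H_2 ≅ 0.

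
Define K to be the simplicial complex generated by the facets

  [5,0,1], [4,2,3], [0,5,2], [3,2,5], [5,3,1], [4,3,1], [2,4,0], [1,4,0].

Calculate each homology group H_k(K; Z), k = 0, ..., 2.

K has 6 vertices, 12 edges, 8 triangles.
rank ∂_0 = 0, rank ∂_1 = 5 ⇒ b_0 = 6 − 0 − 5 = 1; all invariant factors of ∂_1 are 1 so no torsion. So H_0 = Z.
rank ∂_1 = 5, rank ∂_2 = 7 ⇒ b_1 = 12 − 5 − 7 = 0; all invariant factors of ∂_2 are 1 so no torsion. So H_1 = 0.
rank ∂_2 = 7, rank ∂_3 = 0 ⇒ b_2 = 8 − 7 − 0 = 1. So H_2 = Z.

H_0 = Z,  H_1 = 0,  H_2 = Z.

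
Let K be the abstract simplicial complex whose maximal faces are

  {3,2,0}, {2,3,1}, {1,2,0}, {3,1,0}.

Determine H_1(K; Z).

Order the vertices as 0 < 1 < 2 < 3. Listing each simplex with vertices in this order, K has dimension 2 with simplices:

  0-simplices (4): [0], [1], [2], [3]
  1-simplices (6): [0,1], [0,2], [0,3], [1,2], [1,3], [2,3]
  2-simplices (4): [0,1,2], [0,1,3], [0,2,3], [1,2,3]

so the chain groups are C_0 ≅ Z^4, C_1 ≅ Z^6, C_2 ≅ Z^4.

The boundary map ∂_1: C_1 → C_0 is given by ∂[p,q] = [q] − [p].
The 4×6 boundary matrix has rank 3 and Smith normal form diag(1,1,1).

The boundary map ∂_2: C_2 → C_1 maps a triangle to the signed sum of its edges. For instance
  ∂[0,1,3] = [1,3] − [0,3] + [0,1],
  ∂[1,2,3] = [2,3] − [1,3] + [1,2].
As a 6×4 matrix over Z this has rank 3, with invariant factors (1,1,1).

Computing H_k = (kernel of ∂_k) / (image of ∂_{k+1}):

  H_1: rank ker ∂_1 − rank ∂_2 = (6 − 3) − 3 = 0, and the invariant factors of ∂_2 are all 1, so H_1 ≅ 0.

H_1 = 0.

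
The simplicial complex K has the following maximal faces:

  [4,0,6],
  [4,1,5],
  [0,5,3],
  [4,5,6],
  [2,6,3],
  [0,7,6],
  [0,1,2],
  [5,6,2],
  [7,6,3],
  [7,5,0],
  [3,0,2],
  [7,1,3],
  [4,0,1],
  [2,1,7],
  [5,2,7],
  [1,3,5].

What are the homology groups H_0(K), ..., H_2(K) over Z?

Take the total order 0 < 1 < 2 < 3 < 4 < 5 < 6 < 7 on the vertex set. Then K (dimension 2) consists of the simplices:

  0-simplices (8): [0], [1], [2], [3], [4], [5], [6], [7]
  1-simplices (24): (24 of them)
  2-simplices (16): [0,1,2], [0,1,4], [0,2,3], [0,3,5], [0,4,6], [0,5,7], [0,6,7], [1,2,7], [1,3,5], [1,3,7], [1,4,5], [2,3,6], [2,5,6], [2,5,7], [3,6,7], [4,5,6]

giving chain groups C_0 ≅ Z^8, C_1 ≅ Z^24, C_2 ≅ Z^16.

∂_1: C_1 → C_0 maps an edge to its endpoints' difference, ∂[p,q] = q − p. For instance
  ∂[5,6] = [6] − [5].
The 8×24 boundary matrix has rank 7 and Smith normal form diag(1,1,1,1,1,1,1).

Boundary ∂_2: C_2 → C_1 acts by ∂[p,q,r] = [q,r] − [p,r] + [p,q]. For instance
  ∂[4,5,6] = [5,6] − [4,6] + [4,5],
  ∂[1,2,7] = [2,7] − [1,7] + [1,2].
The 24×16 boundary matrix has rank 15 and Smith normal form diag(1,1,1,1,1,1,1,1,1,1,1,1,1,1,1).

From H_k ≅ ker(∂_k) / im(∂_{k+1}) we obtain:

  H_0: rank C_0 − rank ∂_1 = 8 − 7 = 1, and the invariant factors of ∂_1 are all 1, so H_0 = Z.
  H_1: rank ker ∂_1 − rank ∂_2 = (24 − 7) − 15 = 2, and the invariant factors of ∂_2 are all 1, so H_1 = Z^2.
  H_2: rank ker ∂_2 − rank ∂_3 = (16 − 15) − 0 = 1, and there is no ∂_3, so H_2 = Z.

(K is a triangulation of the torus T^2.)

H_0 ≅ Z,  H_1 ≅ Z^2,  H_2 ≅ Z.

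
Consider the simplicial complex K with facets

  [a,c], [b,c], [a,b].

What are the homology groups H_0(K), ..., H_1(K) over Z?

K has 3 vertices, 3 edges.
rank ∂_0 = 0, rank ∂_1 = 2 ⇒ b_0 = 3 − 0 − 2 = 1; all invariant factors of ∂_1 are 1 so no torsion. So H_0 ≅ Z.
rank ∂_1 = 2, rank ∂_2 = 0 ⇒ b_1 = 3 − 2 − 0 = 1. So H_1 ≅ Z.

H_0 = Z,  H_1 = Z.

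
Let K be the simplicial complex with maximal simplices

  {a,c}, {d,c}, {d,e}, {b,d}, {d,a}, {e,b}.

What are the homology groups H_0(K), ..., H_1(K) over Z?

We work with the vertex ordering a < b < c < d < e. The simplices of K, each written with vertices in increasing order, are:

  0-simplices (5): a, b, c, d, e
  1-simplices (6): ac, ad, bd, be, cd, de

Hence C_0 ≅ Z^5, C_1 ≅ Z^6.

Boundary ∂_1: C_1 → C_0 is given by ∂[p,q] = [q] − [p]. For instance
  ∂bd = d − b.
As a 5×6 matrix over Z this has rank 4, with invariant factors (1,1,1,1).

Computing H_k = (kernel of ∂_k) / (image of ∂_{k+1}):

  H_0: rank C_0 − rank ∂_1 = 5 − 4 = 1, and the invariant factors of ∂_1 are all 1, so H_0 = Z.
  H_1: rank ker ∂_1 − rank ∂_2 = (6 − 4) − 0 = 2, and there is no ∂_2, so H_1 = Z^2.

H_0 ≅ Z,  H_1 ≅ Z^2.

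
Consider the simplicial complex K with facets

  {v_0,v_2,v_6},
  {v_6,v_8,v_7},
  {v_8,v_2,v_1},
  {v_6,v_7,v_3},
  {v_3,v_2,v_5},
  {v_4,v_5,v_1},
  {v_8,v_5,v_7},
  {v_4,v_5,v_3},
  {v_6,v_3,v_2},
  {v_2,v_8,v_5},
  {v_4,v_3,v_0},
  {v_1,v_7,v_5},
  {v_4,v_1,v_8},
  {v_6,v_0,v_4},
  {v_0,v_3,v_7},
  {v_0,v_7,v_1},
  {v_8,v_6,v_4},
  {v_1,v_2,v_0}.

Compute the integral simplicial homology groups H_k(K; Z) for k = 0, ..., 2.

Order the vertices as v_0 < v_1 < v_2 < v_3 < v_4 < v_5 < v_6 < v_7 < v_8. Listing each simplex with vertices in this order, K has dimension 2 with simplices:

  0-simplices (9): [v_0], [v_1], [v_2], [v_3], [v_4], [v_5], [v_6], [v_7], [v_8]
  1-simplices (27): (27 of them)
  2-simplices (18): (18 of them)

Hence C_0 ≅ Z^9, C_1 ≅ Z^27, C_2 ≅ Z^18.

∂_1: C_1 → C_0 maps an edge to its endpoints' difference, ∂[p,q] = q − p.
The resulting 9×27 matrix has rank 8, and its Smith normal form has invariant factors (1,1,1,1,1,1,1,1).

The boundary map ∂_2: C_2 → C_1 sends each 2-simplex [p,q,r] to [q,r] − [p,r] + [p,q]. For instance
  ∂[v_0,v_2,v_6] = [v_2,v_6] − [v_0,v_6] + [v_0,v_2],
  ∂[v_0,v_1,v_2] = [v_1,v_2] − [v_0,v_2] + [v_0,v_1].
The resulting 27×18 matrix has rank 18, and its Smith normal form has invariant factors (1,1,1,1,1,1,1,1,1,1,1,1,1,1,1,1,1,2).

Computing H_k = (kernel of ∂_k) / (image of ∂_{k+1}):

  H_0: rank C_0 − rank ∂_1 = 9 − 8 = 1, and the invariant factors of ∂_1 are all 1, so H_0 ≅ Z.
  H_1: rank ker ∂_1 − rank ∂_2 = (27 − 8) − 18 = 1, and ∂_2 has invariant factor 2 > 1, so H_1 ≅ Z ⊕ Z/2.
  H_2: rank ker ∂_2 − rank ∂_3 = (18 − 18) − 0 = 0, and there is no ∂_3, so H_2 ≅ 0.

As a check, the Euler characteristic is 9 − 27 + 18 = 0, which agrees with 1 − 1 + 0 = 0.
(K is a triangulation of the Klein bottle.)

H_0 = Z,  H_1 = Z ⊕ Z/2,  H_2 = 0.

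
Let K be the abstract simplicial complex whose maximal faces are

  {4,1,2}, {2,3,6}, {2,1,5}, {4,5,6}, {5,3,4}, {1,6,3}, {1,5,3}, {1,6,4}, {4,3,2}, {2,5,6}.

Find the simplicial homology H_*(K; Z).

We work with the vertex ordering 1 < 2 < 3 < 4 < 5 < 6. The simplices of K, each written with vertices in increasing order, are:

  0-simplices (6): [1], [2], [3], [4], [5], [6]
  1-simplices (15): [1,2], [1,3], [1,4], [1,5], [1,6], [2,3], [2,4], [2,5], [2,6], [3,4], [3,5], [3,6], [4,5], [4,6], [5,6]
  2-simplices (10): [1,2,4], [1,2,5], [1,3,5], [1,3,6], [1,4,6], [2,3,4], [2,3,6], [2,5,6], [3,4,5], [4,5,6]

so the chain groups are C_0 ≅ Z^6, C_1 ≅ Z^15, C_2 ≅ Z^10.

∂_1: C_1 → C_0 is given by ∂[p,q] = [q] − [p]. For instance
  ∂[4,5] = [5] − [4].
This gives a 6×15 integer matrix of rank 5; reducing to Smith normal form yields diagonal entries (1,1,1,1,1).

The boundary map ∂_2: C_2 → C_1 maps a triangle to the signed sum of its edges. For instance
  ∂[1,2,4] = [2,4] − [1,4] + [1,2],
  ∂[2,5,6] = [5,6] − [2,6] + [2,5].
This gives a 15×10 integer matrix of rank 10; reducing to Smith normal form yields diagonal entries (1,1,1,1,1,1,1,1,1,2).

From H_k ≅ ker(∂_k) / im(∂_{k+1}) we obtain:

  H_0: rank C_0 − rank ∂_1 = 6 − 5 = 1, and the invariant factors of ∂_1 are all 1, so H_0 ≅ Z.
  H_1: rank ker ∂_1 − rank ∂_2 = (15 − 5) − 10 = 0, and ∂_2 has invariant factor 2 > 1, so H_1 ≅ Z/2.
  H_2: rank ker ∂_2 − rank ∂_3 = (10 − 10) − 0 = 0, and there is no ∂_3, so H_2 ≅ 0.

H_0 = Z,  H_1 = Z/2,  H_2 = 0.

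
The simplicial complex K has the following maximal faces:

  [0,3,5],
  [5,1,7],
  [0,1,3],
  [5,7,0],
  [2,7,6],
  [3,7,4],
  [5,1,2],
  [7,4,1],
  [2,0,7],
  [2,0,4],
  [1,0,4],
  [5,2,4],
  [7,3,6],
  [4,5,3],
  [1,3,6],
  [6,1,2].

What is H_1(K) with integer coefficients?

K has 8 vertices, 24 edges, 16 triangles.
rank ∂_1 = 7, rank ∂_2 = 15 ⇒ b_1 = 24 − 7 − 15 = 2; all invariant factors of ∂_2 are 1 so no torsion. So H_1 = Z^2.

H_1 ≅ Z^2.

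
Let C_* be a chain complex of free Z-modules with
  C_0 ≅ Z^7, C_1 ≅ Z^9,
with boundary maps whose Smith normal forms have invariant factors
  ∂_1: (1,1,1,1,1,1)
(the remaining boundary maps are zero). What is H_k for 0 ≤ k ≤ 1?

H_0 ≅ Z,  H_1 ≅ Z^3.

H_0: b_0 = 7 − 0 − 6 = 1; torsion from ∂_1 factors > 1: none. So H_0 ≅ Z.
H_1: b_1 = 9 − 6 − 0 = 3; torsion from ∂_2 factors > 1: none. So H_1 ≅ Z^3.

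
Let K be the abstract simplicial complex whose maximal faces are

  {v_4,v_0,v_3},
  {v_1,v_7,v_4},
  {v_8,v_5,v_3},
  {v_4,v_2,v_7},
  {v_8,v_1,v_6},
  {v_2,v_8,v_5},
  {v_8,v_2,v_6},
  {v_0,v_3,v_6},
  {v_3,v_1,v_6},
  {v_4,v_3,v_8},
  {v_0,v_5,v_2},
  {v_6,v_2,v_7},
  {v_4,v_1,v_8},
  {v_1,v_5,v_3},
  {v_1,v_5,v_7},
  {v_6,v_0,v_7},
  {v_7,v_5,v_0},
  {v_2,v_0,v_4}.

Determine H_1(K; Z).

Fix the vertex order v_0 < v_1 < v_2 < v_3 < v_4 < v_5 < v_6 < v_7 < v_8 and write every simplex with vertices in increasing order. Then dim K = 2 and the simplices of K are:

  0-simplices (9): [v_0], [v_1], [v_2], [v_3], [v_4], [v_5], [v_6], [v_7], [v_8]
  1-simplices (27): (27 of them)
  2-simplices (18): (18 of them)

so the chain groups are C_0 ≅ Z^9, C_1 ≅ Z^27, C_2 ≅ Z^18.

Boundary ∂_1: C_1 → C_0 sends each edge [p,q] (with p < q) to q − p.
The 9×27 boundary matrix has rank 8 and Smith normal form diag(1,1,1,1,1,1,1,1).

Boundary ∂_2: C_2 → C_1 maps a triangle to the signed sum of its edges. For instance
  ∂[v_3,v_5,v_8] = [v_5,v_8] − [v_3,v_8] + [v_3,v_5],
  ∂[v_0,v_2,v_5] = [v_2,v_5] − [v_0,v_5] + [v_0,v_2].
The resulting 27×18 matrix has rank 18, and its Smith normal form has invariant factors (1,1,1,1,1,1,1,1,1,1,1,1,1,1,1,1,1,2).

Reading off H_k = ker ∂_k / im ∂_{k+1}:

  H_1: rank ker ∂_1 − rank ∂_2 = (27 − 8) − 18 = 1, and ∂_2 has invariant factor 2 > 1, so H_1 = Z ⊕ Z/2Z.

(K is a triangulation of the Klein bottle.)

H_1 ≅ Z ⊕ Z/2Z.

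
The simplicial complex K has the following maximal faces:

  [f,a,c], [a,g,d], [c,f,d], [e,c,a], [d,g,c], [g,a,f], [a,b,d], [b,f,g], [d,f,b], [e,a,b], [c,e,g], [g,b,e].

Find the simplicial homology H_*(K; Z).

H_0 = Z,  H_1 = Z/2,  H_2 = 0.

Fix the vertex order a < b < c < d < e < f < g and write every simplex with vertices in increasing order. Then dim K = 2 and the simplices of K are:

  0-simplices (7): a, b, c, d, e, f, g
  1-simplices (18): ab, ac, ad, ae, af, ag, bd, be, bf, bg, cd, ce, cf, cg, df, dg, eg, fg
  2-simplices (12): abd, abe, ace, acf, adg, afg, bdf, beg, bfg, cdf, cdg, ceg

so the chain groups are C_0 ≅ Z^7, C_1 ≅ Z^18, C_2 ≅ Z^12.

Boundary ∂_1: C_1 → C_0 maps an edge to its endpoints' difference, ∂[p,q] = q − p.
The 7×18 boundary matrix has rank 6 and Smith normal form diag(1,1,1,1,1,1).

∂_2: C_2 → C_1 maps a triangle to the signed sum of its edges. For instance
  ∂bdf = df − bf + bd,
  ∂ceg = eg − cg + ce.
As a 18×12 matrix over Z this has rank 12, with invariant factors (1,1,1,1,1,1,1,1,1,1,1,2).

Reading off H_k = ker ∂_k / im ∂_{k+1}:

  H_0: rank C_0 − rank ∂_1 = 7 − 6 = 1, and the invariant factors of ∂_1 are all 1, so H_0 = Z.
  H_1: rank ker ∂_1 − rank ∂_2 = (18 − 6) − 12 = 0, and ∂_2 has invariant factor 2 > 1, so H_1 = Z/2.
  H_2: rank ker ∂_2 − rank ∂_3 = (12 − 12) − 0 = 0, and there is no ∂_3, so H_2 = 0.

(K is a triangulation of the real projective plane RP^2.)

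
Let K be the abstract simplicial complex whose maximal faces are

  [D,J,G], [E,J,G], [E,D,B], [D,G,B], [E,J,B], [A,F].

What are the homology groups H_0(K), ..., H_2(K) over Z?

Take the total order A < B < D < E < F < G < J on the vertex set. Then K (dimension 2) consists of the simplices:

  0-simplices (7): A, B, D, E, F, G, J
  1-simplices (11): AF, BD, BE, BG, BJ, DE, DG, DJ, EG, EJ, GJ
  2-simplices (5): BDE, BDG, BEJ, DGJ, EGJ

giving chain groups C_0 ≅ Z^7, C_1 ≅ Z^11, C_2 ≅ Z^5.

∂_1: C_1 → C_0 sends each edge [p,q] (with p < q) to q − p.
This gives a 7×11 integer matrix of rank 5; reducing to Smith normal form yields diagonal entries (1,1,1,1,1).

∂_2: C_2 → C_1 maps a triangle to the signed sum of its edges. For instance
  ∂BDE = DE − BE + BD,
  ∂DGJ = GJ − DJ + DG.
This gives a 11×5 integer matrix of rank 5; reducing to Smith normal form yields diagonal entries (1,1,1,1,1).

Computing H_k = (kernel of ∂_k) / (image of ∂_{k+1}):

  H_0: rank C_0 − rank ∂_1 = 7 − 5 = 2, and the invariant factors of ∂_1 are all 1, so H_0 ≅ Z^2.
  H_1: rank ker ∂_1 − rank ∂_2 = (11 − 5) − 5 = 1, and the invariant factors of ∂_2 are all 1, so H_1 ≅ Z.
  H_2: rank ker ∂_2 − rank ∂_3 = (5 − 5) − 0 = 0, and there is no ∂_3, so H_2 ≅ 0.

H_0 ≅ Z^2,  H_1 ≅ Z,  H_2 = 0.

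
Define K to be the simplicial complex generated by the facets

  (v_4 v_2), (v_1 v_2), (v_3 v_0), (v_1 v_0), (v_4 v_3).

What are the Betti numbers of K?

b_0 = 1, b_1 = 1.

Fix the vertex order v_0 < v_1 < v_2 < v_3 < v_4 and write every simplex with vertices in increasing order. Then dim K = 1 and the simplices of K are:

  0-simplices (5): [v_0], [v_1], [v_2], [v_3], [v_4]
  1-simplices (5): [v_0,v_1], [v_0,v_3], [v_1,v_2], [v_2,v_4], [v_3,v_4]

giving chain groups C_0 ≅ Z^5, C_1 ≅ Z^5.

Boundary ∂_1: C_1 → C_0 sends each edge [p,q] (with p < q) to q − p.
The 5×5 boundary matrix has rank 4 and Smith normal form diag(1,1,1,1).

Now H_k = ker ∂_k / im ∂_{k+1}, so:

  H_0: rank C_0 − rank ∂_1 = 5 − 4 = 1, and the invariant factors of ∂_1 are all 1, so H_0 ≅ Z.
  H_1: rank ker ∂_1 − rank ∂_2 = (5 − 4) − 0 = 1, and there is no ∂_2, so H_1 ≅ Z.

Hence the Betti numbers are b_0 = 1, b_1 = 1.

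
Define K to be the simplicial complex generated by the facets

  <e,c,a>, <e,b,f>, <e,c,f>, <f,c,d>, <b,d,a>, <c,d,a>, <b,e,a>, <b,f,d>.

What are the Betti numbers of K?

K has 6 vertices, 12 edges, 8 triangles.
rank ∂_0 = 0, rank ∂_1 = 5 ⇒ b_0 = 6 − 0 − 5 = 1; all invariant factors of ∂_1 are 1 so no torsion. So H_0 = Z.
rank ∂_1 = 5, rank ∂_2 = 7 ⇒ b_1 = 12 − 5 − 7 = 0; all invariant factors of ∂_2 are 1 so no torsion. So H_1 = 0.
rank ∂_2 = 7, rank ∂_3 = 0 ⇒ b_2 = 8 − 7 − 0 = 1. So H_2 = Z.

b_0 = 1, b_1 = 0, b_2 = 1.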